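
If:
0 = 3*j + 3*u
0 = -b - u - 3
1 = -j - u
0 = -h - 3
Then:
No Solution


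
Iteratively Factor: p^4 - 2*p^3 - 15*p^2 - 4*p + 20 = (p + 2)*(p^3 - 4*p^2 - 7*p + 10) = (p - 5)*(p + 2)*(p^2 + p - 2) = (p - 5)*(p + 2)^2*(p - 1)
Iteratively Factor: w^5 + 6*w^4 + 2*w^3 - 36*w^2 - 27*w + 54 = (w + 3)*(w^4 + 3*w^3 - 7*w^2 - 15*w + 18) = (w - 1)*(w + 3)*(w^3 + 4*w^2 - 3*w - 18) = (w - 2)*(w - 1)*(w + 3)*(w^2 + 6*w + 9) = (w - 2)*(w - 1)*(w + 3)^2*(w + 3)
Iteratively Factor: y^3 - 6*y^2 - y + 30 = (y - 3)*(y^2 - 3*y - 10) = (y - 3)*(y + 2)*(y - 5)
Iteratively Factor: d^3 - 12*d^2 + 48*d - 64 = (d - 4)*(d^2 - 8*d + 16) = (d - 4)^2*(d - 4)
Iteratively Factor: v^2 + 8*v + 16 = (v + 4)*(v + 4)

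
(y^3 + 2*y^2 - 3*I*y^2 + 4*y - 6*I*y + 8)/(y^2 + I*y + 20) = (y^2 + y*(2 + I) + 2*I)/(y + 5*I)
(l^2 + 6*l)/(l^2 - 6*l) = (l + 6)/(l - 6)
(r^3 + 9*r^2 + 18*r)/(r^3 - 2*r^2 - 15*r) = (r + 6)/(r - 5)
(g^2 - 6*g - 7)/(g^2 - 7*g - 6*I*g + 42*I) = (g + 1)/(g - 6*I)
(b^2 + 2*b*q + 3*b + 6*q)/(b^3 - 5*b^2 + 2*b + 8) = (b^2 + 2*b*q + 3*b + 6*q)/(b^3 - 5*b^2 + 2*b + 8)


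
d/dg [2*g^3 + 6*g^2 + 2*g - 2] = 6*g^2 + 12*g + 2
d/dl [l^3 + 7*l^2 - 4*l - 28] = 3*l^2 + 14*l - 4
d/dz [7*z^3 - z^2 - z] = 21*z^2 - 2*z - 1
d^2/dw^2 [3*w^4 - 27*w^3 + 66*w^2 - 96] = 36*w^2 - 162*w + 132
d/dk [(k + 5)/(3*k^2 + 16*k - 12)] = (3*k^2 + 16*k - 2*(k + 5)*(3*k + 8) - 12)/(3*k^2 + 16*k - 12)^2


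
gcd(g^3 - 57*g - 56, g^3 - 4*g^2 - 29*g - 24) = g^2 - 7*g - 8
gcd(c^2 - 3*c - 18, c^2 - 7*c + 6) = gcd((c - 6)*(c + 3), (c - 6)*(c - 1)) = c - 6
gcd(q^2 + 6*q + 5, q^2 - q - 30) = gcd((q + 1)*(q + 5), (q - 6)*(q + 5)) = q + 5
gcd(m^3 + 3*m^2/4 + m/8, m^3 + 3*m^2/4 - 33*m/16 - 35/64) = m + 1/4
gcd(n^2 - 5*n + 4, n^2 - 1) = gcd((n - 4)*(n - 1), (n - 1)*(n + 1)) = n - 1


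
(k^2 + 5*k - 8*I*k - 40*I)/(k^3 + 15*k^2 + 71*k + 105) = (k - 8*I)/(k^2 + 10*k + 21)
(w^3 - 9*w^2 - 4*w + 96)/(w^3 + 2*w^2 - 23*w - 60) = (w^2 - 12*w + 32)/(w^2 - w - 20)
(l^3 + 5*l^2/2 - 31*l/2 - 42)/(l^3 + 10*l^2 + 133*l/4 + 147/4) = 2*(l - 4)/(2*l + 7)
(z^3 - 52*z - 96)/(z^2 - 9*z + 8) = (z^2 + 8*z + 12)/(z - 1)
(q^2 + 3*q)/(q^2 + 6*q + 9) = q/(q + 3)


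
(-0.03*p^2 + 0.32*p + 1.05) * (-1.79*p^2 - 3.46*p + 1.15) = 0.0537*p^4 - 0.469*p^3 - 3.0212*p^2 - 3.265*p + 1.2075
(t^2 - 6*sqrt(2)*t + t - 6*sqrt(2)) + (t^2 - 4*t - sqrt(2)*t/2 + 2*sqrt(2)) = 2*t^2 - 13*sqrt(2)*t/2 - 3*t - 4*sqrt(2)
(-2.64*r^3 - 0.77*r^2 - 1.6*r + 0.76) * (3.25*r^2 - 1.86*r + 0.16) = -8.58*r^5 + 2.4079*r^4 - 4.1902*r^3 + 5.3228*r^2 - 1.6696*r + 0.1216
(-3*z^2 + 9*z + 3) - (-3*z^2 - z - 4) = 10*z + 7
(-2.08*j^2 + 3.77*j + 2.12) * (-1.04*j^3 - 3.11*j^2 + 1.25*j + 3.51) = 2.1632*j^5 + 2.548*j^4 - 16.5295*j^3 - 9.1815*j^2 + 15.8827*j + 7.4412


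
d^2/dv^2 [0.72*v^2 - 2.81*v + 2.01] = 1.44000000000000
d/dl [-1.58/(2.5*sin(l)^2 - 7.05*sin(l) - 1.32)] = (7.9*sin(l) - 11.139)*cos(l)/(-2.5*sin(l)^2 + 7.05*sin(l) + 1.32)^2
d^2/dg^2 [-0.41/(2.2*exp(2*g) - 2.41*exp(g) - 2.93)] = ((3.608*exp(g) - 0.9881)*(-2.2*exp(2*g) + 2.41*exp(g) + 2.93) + 0.41*(4.4*exp(g) - 2.41)*(8.8*exp(g) - 4.82)*exp(g))*exp(g)/(-2.2*exp(2*g) + 2.41*exp(g) + 2.93)^3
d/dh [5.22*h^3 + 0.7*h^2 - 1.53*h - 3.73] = 15.66*h^2 + 1.4*h - 1.53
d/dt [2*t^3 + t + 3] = 6*t^2 + 1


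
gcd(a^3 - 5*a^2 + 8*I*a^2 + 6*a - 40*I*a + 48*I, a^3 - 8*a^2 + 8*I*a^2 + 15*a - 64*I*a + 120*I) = a^2 + a*(-3 + 8*I) - 24*I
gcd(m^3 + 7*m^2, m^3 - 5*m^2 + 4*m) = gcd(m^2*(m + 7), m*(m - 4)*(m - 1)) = m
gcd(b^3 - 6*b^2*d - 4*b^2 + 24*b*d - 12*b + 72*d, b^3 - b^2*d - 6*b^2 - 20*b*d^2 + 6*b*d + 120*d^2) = b - 6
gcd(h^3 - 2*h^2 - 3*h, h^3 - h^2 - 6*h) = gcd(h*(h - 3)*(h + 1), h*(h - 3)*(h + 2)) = h^2 - 3*h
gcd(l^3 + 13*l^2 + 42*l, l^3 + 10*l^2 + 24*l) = l^2 + 6*l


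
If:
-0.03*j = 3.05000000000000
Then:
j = -101.67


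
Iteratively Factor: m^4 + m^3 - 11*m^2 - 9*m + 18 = (m - 1)*(m^3 + 2*m^2 - 9*m - 18) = (m - 1)*(m + 3)*(m^2 - m - 6) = (m - 1)*(m + 2)*(m + 3)*(m - 3)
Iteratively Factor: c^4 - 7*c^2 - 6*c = (c + 2)*(c^3 - 2*c^2 - 3*c) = c*(c + 2)*(c^2 - 2*c - 3) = c*(c - 3)*(c + 2)*(c + 1)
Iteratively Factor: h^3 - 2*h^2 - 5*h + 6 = (h + 2)*(h^2 - 4*h + 3) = (h - 3)*(h + 2)*(h - 1)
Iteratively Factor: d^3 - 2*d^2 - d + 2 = (d - 1)*(d^2 - d - 2) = (d - 2)*(d - 1)*(d + 1)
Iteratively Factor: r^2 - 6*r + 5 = (r - 1)*(r - 5)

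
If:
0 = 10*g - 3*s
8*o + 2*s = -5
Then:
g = 3*s/10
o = -s/4 - 5/8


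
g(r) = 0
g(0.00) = 0.00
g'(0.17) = 0.00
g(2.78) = 0.00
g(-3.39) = 0.00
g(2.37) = 0.00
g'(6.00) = 0.00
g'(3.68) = 0.00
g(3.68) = 0.00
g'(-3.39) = 0.00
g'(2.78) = 0.00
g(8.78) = 0.00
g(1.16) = 0.00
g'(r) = 0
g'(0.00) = 0.00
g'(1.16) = 0.00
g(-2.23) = 0.00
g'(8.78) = 0.00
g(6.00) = 0.00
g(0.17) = 0.00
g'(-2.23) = 0.00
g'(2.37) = 0.00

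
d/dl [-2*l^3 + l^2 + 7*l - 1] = -6*l^2 + 2*l + 7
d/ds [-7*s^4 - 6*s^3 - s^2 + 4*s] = -28*s^3 - 18*s^2 - 2*s + 4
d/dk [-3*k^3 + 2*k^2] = k*(4 - 9*k)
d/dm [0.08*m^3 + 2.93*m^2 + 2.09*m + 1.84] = 0.24*m^2 + 5.86*m + 2.09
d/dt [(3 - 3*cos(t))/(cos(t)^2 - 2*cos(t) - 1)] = 3*(sin(t)^2 + 2*cos(t) - 4)*sin(t)/(sin(t)^2 + 2*cos(t))^2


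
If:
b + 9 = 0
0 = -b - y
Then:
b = -9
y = 9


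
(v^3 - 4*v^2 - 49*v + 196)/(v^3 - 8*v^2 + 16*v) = (v^2 - 49)/(v*(v - 4))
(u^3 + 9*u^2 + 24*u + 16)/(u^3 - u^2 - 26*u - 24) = (u + 4)/(u - 6)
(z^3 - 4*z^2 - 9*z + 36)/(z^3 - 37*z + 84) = (z + 3)/(z + 7)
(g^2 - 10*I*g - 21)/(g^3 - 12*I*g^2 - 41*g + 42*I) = 1/(g - 2*I)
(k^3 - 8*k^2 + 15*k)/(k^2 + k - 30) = k*(k - 3)/(k + 6)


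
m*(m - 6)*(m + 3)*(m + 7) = m^4 + 4*m^3 - 39*m^2 - 126*m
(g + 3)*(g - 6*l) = g^2 - 6*g*l + 3*g - 18*l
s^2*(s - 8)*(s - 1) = s^4 - 9*s^3 + 8*s^2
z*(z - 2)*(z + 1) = z^3 - z^2 - 2*z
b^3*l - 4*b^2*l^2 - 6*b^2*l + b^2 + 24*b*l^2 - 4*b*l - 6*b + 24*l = (b - 6)*(b - 4*l)*(b*l + 1)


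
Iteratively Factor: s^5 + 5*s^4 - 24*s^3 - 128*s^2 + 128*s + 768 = (s - 3)*(s^4 + 8*s^3 - 128*s - 256) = (s - 3)*(s + 4)*(s^3 + 4*s^2 - 16*s - 64) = (s - 4)*(s - 3)*(s + 4)*(s^2 + 8*s + 16) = (s - 4)*(s - 3)*(s + 4)^2*(s + 4)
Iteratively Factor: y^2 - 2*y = (y)*(y - 2)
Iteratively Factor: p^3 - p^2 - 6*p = (p - 3)*(p^2 + 2*p) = p*(p - 3)*(p + 2)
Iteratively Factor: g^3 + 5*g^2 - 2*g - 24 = (g + 4)*(g^2 + g - 6) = (g + 3)*(g + 4)*(g - 2)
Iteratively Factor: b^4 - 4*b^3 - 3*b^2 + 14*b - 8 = (b + 2)*(b^3 - 6*b^2 + 9*b - 4) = (b - 1)*(b + 2)*(b^2 - 5*b + 4) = (b - 4)*(b - 1)*(b + 2)*(b - 1)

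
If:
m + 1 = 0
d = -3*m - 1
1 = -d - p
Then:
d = 2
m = -1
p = -3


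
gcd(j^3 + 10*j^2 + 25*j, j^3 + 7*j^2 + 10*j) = j^2 + 5*j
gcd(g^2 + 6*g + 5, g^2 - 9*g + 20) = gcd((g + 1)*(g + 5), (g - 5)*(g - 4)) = 1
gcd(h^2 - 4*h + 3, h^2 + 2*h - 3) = h - 1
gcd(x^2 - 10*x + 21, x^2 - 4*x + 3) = x - 3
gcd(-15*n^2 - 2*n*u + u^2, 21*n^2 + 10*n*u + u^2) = 3*n + u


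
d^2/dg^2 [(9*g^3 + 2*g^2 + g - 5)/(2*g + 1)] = 2*(36*g^3 + 54*g^2 + 27*g - 20)/(8*g^3 + 12*g^2 + 6*g + 1)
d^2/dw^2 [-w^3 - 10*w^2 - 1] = -6*w - 20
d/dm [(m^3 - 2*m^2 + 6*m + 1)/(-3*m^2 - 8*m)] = (-3*m^4 - 16*m^3 + 34*m^2 + 6*m + 8)/(m^2*(9*m^2 + 48*m + 64))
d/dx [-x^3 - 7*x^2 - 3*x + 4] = -3*x^2 - 14*x - 3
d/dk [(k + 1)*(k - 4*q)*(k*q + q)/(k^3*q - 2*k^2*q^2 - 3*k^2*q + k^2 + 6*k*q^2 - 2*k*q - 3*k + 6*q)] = q*(k + 1)*((k + 1)*(k - 4*q)*(-3*k^2*q + 4*k*q^2 + 6*k*q - 2*k - 6*q^2 + 2*q + 3) + (3*k - 8*q + 1)*(k^3*q - 2*k^2*q^2 - 3*k^2*q + k^2 + 6*k*q^2 - 2*k*q - 3*k + 6*q))/(k^3*q - 2*k^2*q^2 - 3*k^2*q + k^2 + 6*k*q^2 - 2*k*q - 3*k + 6*q)^2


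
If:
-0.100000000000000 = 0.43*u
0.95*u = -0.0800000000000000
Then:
No Solution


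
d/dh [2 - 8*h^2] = -16*h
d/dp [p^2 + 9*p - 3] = 2*p + 9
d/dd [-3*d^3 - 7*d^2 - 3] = d*(-9*d - 14)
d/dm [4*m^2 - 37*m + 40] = 8*m - 37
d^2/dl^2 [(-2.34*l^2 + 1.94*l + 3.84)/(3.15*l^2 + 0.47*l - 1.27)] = (45.42804*l^3 + 172.44738*l^2 + 80.67654*l + 27.187952)/(31.255875*l^6 + 13.990725*l^5 - 35.71722*l^4 - 11.177587*l^3 + 14.400276*l^2 + 2.274189*l - 2.048383)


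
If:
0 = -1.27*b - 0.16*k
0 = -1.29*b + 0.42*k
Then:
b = 0.00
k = 0.00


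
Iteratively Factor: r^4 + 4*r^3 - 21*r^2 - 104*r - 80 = (r + 4)*(r^3 - 21*r - 20) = (r - 5)*(r + 4)*(r^2 + 5*r + 4) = (r - 5)*(r + 4)^2*(r + 1)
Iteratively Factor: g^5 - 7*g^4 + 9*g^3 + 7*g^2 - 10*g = (g - 1)*(g^4 - 6*g^3 + 3*g^2 + 10*g) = (g - 1)*(g + 1)*(g^3 - 7*g^2 + 10*g) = g*(g - 1)*(g + 1)*(g^2 - 7*g + 10) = g*(g - 2)*(g - 1)*(g + 1)*(g - 5)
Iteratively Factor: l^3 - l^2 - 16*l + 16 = (l - 1)*(l^2 - 16) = (l - 1)*(l + 4)*(l - 4)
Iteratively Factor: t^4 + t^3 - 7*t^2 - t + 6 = (t - 1)*(t^3 + 2*t^2 - 5*t - 6) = (t - 1)*(t + 1)*(t^2 + t - 6) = (t - 1)*(t + 1)*(t + 3)*(t - 2)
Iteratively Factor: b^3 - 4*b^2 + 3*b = (b - 1)*(b^2 - 3*b) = b*(b - 1)*(b - 3)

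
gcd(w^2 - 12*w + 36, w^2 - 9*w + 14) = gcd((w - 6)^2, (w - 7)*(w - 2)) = 1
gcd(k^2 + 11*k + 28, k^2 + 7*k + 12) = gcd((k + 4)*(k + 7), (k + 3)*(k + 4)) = k + 4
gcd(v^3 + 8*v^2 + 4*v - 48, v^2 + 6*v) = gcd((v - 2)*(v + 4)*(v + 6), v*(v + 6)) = v + 6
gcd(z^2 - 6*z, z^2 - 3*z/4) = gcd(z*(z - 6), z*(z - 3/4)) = z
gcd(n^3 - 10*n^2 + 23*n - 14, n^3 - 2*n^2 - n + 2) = n^2 - 3*n + 2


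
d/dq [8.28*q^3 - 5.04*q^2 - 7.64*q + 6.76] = 24.84*q^2 - 10.08*q - 7.64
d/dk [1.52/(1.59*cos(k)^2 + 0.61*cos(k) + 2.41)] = (4.8336*cos(k) + 0.9272)*sin(k)/(1.59*cos(k)^2 + 0.61*cos(k) + 2.41)^2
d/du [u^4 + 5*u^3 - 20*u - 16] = 4*u^3 + 15*u^2 - 20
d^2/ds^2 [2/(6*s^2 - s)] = 4*(-6*s*(6*s - 1) + (12*s - 1)^2)/(s^3*(6*s - 1)^3)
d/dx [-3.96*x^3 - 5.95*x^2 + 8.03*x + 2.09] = -11.88*x^2 - 11.9*x + 8.03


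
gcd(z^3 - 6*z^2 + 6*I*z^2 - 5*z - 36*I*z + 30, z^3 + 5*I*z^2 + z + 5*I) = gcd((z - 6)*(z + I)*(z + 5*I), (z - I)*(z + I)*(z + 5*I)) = z^2 + 6*I*z - 5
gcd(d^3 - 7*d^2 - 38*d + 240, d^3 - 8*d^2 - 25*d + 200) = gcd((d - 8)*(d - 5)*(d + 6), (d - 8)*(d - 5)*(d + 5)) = d^2 - 13*d + 40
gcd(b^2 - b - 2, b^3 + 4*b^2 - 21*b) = 1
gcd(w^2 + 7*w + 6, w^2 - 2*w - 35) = 1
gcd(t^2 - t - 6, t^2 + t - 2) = t + 2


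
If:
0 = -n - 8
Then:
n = -8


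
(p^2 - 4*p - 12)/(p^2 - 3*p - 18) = (p + 2)/(p + 3)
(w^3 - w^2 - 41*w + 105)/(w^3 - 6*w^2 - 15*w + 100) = (w^2 + 4*w - 21)/(w^2 - w - 20)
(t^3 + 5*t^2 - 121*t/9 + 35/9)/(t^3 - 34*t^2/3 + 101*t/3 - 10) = (3*t^2 + 16*t - 35)/(3*(t^2 - 11*t + 30))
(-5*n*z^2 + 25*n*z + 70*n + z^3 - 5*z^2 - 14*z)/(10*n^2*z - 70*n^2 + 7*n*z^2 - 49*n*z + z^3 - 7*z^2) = (-5*n*z - 10*n + z^2 + 2*z)/(10*n^2 + 7*n*z + z^2)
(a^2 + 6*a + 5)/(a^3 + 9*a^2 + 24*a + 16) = (a + 5)/(a^2 + 8*a + 16)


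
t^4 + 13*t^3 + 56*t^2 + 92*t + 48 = (t + 1)*(t + 2)*(t + 4)*(t + 6)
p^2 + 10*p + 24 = (p + 4)*(p + 6)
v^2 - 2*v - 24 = (v - 6)*(v + 4)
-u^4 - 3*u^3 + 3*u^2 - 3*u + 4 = (u + 4)*(u - I)*(-I*u + 1)*(-I*u + I)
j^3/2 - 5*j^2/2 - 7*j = j*(j/2 + 1)*(j - 7)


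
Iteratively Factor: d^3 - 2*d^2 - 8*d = (d)*(d^2 - 2*d - 8) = d*(d - 4)*(d + 2)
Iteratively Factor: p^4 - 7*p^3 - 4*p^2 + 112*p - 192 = (p - 3)*(p^3 - 4*p^2 - 16*p + 64) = (p - 3)*(p + 4)*(p^2 - 8*p + 16) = (p - 4)*(p - 3)*(p + 4)*(p - 4)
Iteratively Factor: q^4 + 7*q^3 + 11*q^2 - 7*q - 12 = (q + 3)*(q^3 + 4*q^2 - q - 4) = (q + 3)*(q + 4)*(q^2 - 1) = (q - 1)*(q + 3)*(q + 4)*(q + 1)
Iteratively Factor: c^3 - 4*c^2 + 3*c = (c - 1)*(c^2 - 3*c) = (c - 3)*(c - 1)*(c)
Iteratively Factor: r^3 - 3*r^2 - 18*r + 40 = (r - 5)*(r^2 + 2*r - 8) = (r - 5)*(r - 2)*(r + 4)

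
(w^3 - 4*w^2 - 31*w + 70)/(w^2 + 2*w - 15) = (w^2 - 9*w + 14)/(w - 3)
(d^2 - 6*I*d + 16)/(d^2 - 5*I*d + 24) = (d + 2*I)/(d + 3*I)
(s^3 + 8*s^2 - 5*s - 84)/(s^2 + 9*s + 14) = (s^2 + s - 12)/(s + 2)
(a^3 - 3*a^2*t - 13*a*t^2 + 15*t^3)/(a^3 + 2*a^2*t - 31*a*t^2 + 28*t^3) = (-a^2 + 2*a*t + 15*t^2)/(-a^2 - 3*a*t + 28*t^2)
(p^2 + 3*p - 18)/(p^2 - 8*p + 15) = (p + 6)/(p - 5)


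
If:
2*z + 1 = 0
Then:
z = -1/2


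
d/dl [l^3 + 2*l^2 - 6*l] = 3*l^2 + 4*l - 6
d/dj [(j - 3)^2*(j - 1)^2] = 4*(j - 3)*(j - 2)*(j - 1)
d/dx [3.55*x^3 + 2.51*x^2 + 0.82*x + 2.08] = 10.65*x^2 + 5.02*x + 0.82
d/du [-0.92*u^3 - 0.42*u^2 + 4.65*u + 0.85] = -2.76*u^2 - 0.84*u + 4.65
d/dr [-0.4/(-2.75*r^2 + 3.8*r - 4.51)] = (1.52 - 2.2*r)/(2.75*r^2 - 3.8*r + 4.51)^2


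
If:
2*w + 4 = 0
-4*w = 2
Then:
No Solution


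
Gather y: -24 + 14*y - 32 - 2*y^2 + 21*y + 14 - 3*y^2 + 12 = -5*y^2 + 35*y - 30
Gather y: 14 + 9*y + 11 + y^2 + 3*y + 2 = y^2 + 12*y + 27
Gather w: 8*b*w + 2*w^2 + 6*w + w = 2*w^2 + w*(8*b + 7)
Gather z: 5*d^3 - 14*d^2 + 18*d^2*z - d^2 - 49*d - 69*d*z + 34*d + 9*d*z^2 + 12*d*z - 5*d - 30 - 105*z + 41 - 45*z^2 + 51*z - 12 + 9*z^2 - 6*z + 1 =5*d^3 - 15*d^2 - 20*d + z^2*(9*d - 36) + z*(18*d^2 - 57*d - 60)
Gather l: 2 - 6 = -4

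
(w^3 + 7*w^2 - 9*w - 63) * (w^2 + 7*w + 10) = w^5 + 14*w^4 + 50*w^3 - 56*w^2 - 531*w - 630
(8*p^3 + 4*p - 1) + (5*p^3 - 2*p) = 13*p^3 + 2*p - 1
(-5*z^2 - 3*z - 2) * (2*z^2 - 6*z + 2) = -10*z^4 + 24*z^3 + 4*z^2 + 6*z - 4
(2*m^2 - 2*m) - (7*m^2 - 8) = -5*m^2 - 2*m + 8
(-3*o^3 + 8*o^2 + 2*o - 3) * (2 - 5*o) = 15*o^4 - 46*o^3 + 6*o^2 + 19*o - 6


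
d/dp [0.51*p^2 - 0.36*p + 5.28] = 1.02*p - 0.36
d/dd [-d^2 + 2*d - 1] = 2 - 2*d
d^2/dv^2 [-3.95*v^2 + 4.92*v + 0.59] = -7.90000000000000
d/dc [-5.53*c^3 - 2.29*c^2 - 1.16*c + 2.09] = -16.59*c^2 - 4.58*c - 1.16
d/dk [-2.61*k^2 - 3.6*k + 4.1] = -5.22*k - 3.6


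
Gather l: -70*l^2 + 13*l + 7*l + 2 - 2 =-70*l^2 + 20*l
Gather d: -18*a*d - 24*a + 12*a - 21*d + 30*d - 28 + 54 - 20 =-12*a + d*(9 - 18*a) + 6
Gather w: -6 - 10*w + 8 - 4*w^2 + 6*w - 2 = -4*w^2 - 4*w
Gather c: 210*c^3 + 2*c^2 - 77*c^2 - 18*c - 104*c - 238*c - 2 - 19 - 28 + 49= 210*c^3 - 75*c^2 - 360*c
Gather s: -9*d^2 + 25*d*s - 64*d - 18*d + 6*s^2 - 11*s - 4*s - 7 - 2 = -9*d^2 - 82*d + 6*s^2 + s*(25*d - 15) - 9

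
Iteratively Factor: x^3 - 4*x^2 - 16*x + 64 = (x - 4)*(x^2 - 16) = (x - 4)*(x + 4)*(x - 4)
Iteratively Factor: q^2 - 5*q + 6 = (q - 2)*(q - 3)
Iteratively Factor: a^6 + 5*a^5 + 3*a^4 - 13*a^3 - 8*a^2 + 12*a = (a - 1)*(a^5 + 6*a^4 + 9*a^3 - 4*a^2 - 12*a) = (a - 1)*(a + 3)*(a^4 + 3*a^3 - 4*a) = (a - 1)*(a + 2)*(a + 3)*(a^3 + a^2 - 2*a) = a*(a - 1)*(a + 2)*(a + 3)*(a^2 + a - 2) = a*(a - 1)*(a + 2)^2*(a + 3)*(a - 1)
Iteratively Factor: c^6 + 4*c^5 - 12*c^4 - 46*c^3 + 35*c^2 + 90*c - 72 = (c + 3)*(c^5 + c^4 - 15*c^3 - c^2 + 38*c - 24) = (c + 3)*(c + 4)*(c^4 - 3*c^3 - 3*c^2 + 11*c - 6) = (c + 2)*(c + 3)*(c + 4)*(c^3 - 5*c^2 + 7*c - 3) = (c - 1)*(c + 2)*(c + 3)*(c + 4)*(c^2 - 4*c + 3) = (c - 1)^2*(c + 2)*(c + 3)*(c + 4)*(c - 3)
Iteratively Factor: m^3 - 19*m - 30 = (m + 3)*(m^2 - 3*m - 10) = (m + 2)*(m + 3)*(m - 5)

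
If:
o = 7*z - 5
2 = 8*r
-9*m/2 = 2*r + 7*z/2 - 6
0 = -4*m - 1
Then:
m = -1/4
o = 33/4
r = 1/4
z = 53/28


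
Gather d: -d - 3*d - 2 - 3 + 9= 4 - 4*d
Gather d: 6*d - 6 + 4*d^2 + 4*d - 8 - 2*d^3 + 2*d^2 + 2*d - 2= -2*d^3 + 6*d^2 + 12*d - 16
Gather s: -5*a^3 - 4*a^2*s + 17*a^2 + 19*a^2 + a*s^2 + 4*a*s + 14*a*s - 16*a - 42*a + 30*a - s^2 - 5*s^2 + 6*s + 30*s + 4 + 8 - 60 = -5*a^3 + 36*a^2 - 28*a + s^2*(a - 6) + s*(-4*a^2 + 18*a + 36) - 48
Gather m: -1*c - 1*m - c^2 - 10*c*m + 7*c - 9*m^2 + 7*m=-c^2 + 6*c - 9*m^2 + m*(6 - 10*c)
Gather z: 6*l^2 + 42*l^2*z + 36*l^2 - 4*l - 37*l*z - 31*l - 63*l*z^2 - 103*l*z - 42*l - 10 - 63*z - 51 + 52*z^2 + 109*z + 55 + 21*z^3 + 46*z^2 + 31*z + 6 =42*l^2 - 77*l + 21*z^3 + z^2*(98 - 63*l) + z*(42*l^2 - 140*l + 77)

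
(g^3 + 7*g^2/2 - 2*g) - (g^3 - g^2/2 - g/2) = 4*g^2 - 3*g/2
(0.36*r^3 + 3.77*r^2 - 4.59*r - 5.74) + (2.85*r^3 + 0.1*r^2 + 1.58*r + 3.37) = 3.21*r^3 + 3.87*r^2 - 3.01*r - 2.37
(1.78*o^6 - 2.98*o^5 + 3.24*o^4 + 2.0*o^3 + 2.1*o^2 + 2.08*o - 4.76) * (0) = 0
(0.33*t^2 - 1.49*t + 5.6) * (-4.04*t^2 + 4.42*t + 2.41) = -1.3332*t^4 + 7.4782*t^3 - 28.4145*t^2 + 21.1611*t + 13.496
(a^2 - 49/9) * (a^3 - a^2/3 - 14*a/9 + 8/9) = a^5 - a^4/3 - 7*a^3 + 73*a^2/27 + 686*a/81 - 392/81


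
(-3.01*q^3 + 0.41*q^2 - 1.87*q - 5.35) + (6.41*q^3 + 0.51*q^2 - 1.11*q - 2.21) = 3.4*q^3 + 0.92*q^2 - 2.98*q - 7.56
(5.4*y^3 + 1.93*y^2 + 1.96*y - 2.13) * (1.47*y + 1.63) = 7.938*y^4 + 11.6391*y^3 + 6.0271*y^2 + 0.0636999999999999*y - 3.4719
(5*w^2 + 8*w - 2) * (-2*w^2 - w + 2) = -10*w^4 - 21*w^3 + 6*w^2 + 18*w - 4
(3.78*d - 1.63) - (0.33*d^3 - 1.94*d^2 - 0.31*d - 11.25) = -0.33*d^3 + 1.94*d^2 + 4.09*d + 9.62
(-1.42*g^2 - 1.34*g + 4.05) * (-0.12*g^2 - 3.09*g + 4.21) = 0.1704*g^4 + 4.5486*g^3 - 2.3236*g^2 - 18.1559*g + 17.0505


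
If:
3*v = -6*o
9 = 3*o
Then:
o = 3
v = -6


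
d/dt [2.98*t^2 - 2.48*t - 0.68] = 5.96*t - 2.48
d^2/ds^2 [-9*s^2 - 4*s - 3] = -18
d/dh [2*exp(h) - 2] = 2*exp(h)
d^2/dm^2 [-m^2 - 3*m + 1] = -2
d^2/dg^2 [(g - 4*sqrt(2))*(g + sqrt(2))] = 2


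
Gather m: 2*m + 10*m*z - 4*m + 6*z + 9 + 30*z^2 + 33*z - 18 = m*(10*z - 2) + 30*z^2 + 39*z - 9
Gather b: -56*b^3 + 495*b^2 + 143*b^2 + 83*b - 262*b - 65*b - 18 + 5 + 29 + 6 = -56*b^3 + 638*b^2 - 244*b + 22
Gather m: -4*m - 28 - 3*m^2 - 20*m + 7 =-3*m^2 - 24*m - 21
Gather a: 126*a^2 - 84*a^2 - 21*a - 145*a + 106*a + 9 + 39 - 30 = 42*a^2 - 60*a + 18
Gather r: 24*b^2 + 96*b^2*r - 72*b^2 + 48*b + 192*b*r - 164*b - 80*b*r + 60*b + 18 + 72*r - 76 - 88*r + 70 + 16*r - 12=-48*b^2 - 56*b + r*(96*b^2 + 112*b)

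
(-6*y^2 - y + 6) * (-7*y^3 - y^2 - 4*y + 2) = 42*y^5 + 13*y^4 - 17*y^3 - 14*y^2 - 26*y + 12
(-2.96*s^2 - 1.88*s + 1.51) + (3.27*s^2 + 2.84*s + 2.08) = 0.31*s^2 + 0.96*s + 3.59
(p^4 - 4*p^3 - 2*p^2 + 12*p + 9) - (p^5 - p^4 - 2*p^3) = -p^5 + 2*p^4 - 2*p^3 - 2*p^2 + 12*p + 9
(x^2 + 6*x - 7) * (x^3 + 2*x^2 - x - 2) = x^5 + 8*x^4 + 4*x^3 - 22*x^2 - 5*x + 14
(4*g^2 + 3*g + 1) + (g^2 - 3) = 5*g^2 + 3*g - 2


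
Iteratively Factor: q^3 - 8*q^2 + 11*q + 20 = (q - 4)*(q^2 - 4*q - 5) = (q - 4)*(q + 1)*(q - 5)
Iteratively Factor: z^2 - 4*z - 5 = (z - 5)*(z + 1)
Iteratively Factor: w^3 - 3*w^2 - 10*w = (w)*(w^2 - 3*w - 10) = w*(w - 5)*(w + 2)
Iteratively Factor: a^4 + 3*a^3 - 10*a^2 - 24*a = (a + 4)*(a^3 - a^2 - 6*a) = (a - 3)*(a + 4)*(a^2 + 2*a) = a*(a - 3)*(a + 4)*(a + 2)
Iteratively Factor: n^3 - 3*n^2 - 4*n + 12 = (n - 2)*(n^2 - n - 6) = (n - 2)*(n + 2)*(n - 3)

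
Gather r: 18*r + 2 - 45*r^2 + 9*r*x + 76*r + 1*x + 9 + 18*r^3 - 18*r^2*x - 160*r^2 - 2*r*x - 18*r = 18*r^3 + r^2*(-18*x - 205) + r*(7*x + 76) + x + 11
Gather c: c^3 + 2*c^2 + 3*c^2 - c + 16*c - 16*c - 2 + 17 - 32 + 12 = c^3 + 5*c^2 - c - 5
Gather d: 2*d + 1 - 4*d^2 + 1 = -4*d^2 + 2*d + 2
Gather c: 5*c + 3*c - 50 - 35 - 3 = 8*c - 88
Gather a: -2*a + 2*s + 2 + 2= -2*a + 2*s + 4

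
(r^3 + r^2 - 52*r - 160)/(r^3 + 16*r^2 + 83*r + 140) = (r - 8)/(r + 7)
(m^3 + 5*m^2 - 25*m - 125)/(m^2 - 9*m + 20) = (m^2 + 10*m + 25)/(m - 4)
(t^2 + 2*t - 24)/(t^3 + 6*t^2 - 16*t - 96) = 1/(t + 4)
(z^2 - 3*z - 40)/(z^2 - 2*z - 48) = (z + 5)/(z + 6)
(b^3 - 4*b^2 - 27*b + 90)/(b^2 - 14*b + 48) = (b^2 + 2*b - 15)/(b - 8)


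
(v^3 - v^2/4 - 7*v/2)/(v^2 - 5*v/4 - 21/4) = v*(v - 2)/(v - 3)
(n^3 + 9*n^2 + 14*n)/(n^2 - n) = (n^2 + 9*n + 14)/(n - 1)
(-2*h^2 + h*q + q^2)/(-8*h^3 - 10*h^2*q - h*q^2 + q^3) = (-h + q)/(-4*h^2 - 3*h*q + q^2)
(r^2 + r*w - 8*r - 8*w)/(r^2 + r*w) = (r - 8)/r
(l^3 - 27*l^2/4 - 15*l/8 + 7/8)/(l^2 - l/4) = l - 13/2 - 7/(2*l)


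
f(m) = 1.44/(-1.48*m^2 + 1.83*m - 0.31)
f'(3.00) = 0.15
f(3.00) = -0.18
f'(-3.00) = -0.04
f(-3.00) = -0.08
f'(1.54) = 3.92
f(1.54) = -1.44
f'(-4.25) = -0.02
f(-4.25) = -0.04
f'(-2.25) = -0.09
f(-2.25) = -0.12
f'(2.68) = 0.24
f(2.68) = -0.24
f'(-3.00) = -0.04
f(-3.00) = -0.08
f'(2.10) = 0.70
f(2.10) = -0.48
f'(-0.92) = -0.62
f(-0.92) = -0.44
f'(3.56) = 0.08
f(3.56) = -0.11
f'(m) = 1.44*(2.96*m - 1.83)/(-1.48*m^2 + 1.83*m - 0.31)^2 = (4.2624*m - 2.6352)/(1.48*m^2 - 1.83*m + 0.31)^2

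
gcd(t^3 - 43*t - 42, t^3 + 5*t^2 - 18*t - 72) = t + 6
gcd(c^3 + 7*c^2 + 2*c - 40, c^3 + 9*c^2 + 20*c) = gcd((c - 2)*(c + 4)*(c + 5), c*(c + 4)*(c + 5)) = c^2 + 9*c + 20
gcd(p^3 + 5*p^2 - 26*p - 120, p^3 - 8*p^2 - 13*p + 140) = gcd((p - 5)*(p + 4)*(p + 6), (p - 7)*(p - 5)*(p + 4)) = p^2 - p - 20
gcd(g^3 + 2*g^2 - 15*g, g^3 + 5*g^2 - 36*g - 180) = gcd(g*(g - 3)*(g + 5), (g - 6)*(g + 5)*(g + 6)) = g + 5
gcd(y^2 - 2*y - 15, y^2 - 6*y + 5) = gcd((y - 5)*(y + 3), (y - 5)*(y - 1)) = y - 5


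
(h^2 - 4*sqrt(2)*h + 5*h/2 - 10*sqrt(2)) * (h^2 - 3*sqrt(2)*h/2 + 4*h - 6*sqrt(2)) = h^4 - 11*sqrt(2)*h^3/2 + 13*h^3/2 - 143*sqrt(2)*h^2/4 + 22*h^2 - 55*sqrt(2)*h + 78*h + 120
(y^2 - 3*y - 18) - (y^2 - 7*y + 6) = 4*y - 24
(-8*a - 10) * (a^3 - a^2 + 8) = -8*a^4 - 2*a^3 + 10*a^2 - 64*a - 80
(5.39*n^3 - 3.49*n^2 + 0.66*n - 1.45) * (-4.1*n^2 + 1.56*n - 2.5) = -22.099*n^5 + 22.7174*n^4 - 21.6254*n^3 + 15.6996*n^2 - 3.912*n + 3.625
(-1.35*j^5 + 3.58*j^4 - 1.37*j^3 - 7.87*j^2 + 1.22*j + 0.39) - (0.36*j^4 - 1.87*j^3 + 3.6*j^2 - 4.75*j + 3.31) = -1.35*j^5 + 3.22*j^4 + 0.5*j^3 - 11.47*j^2 + 5.97*j - 2.92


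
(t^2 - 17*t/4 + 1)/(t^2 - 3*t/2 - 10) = (4*t - 1)/(2*(2*t + 5))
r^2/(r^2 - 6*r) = r/(r - 6)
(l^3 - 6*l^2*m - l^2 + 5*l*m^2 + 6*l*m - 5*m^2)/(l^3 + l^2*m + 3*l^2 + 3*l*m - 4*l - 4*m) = (l^2 - 6*l*m + 5*m^2)/(l^2 + l*m + 4*l + 4*m)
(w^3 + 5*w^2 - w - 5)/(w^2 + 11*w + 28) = (w^3 + 5*w^2 - w - 5)/(w^2 + 11*w + 28)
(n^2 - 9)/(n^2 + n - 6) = (n - 3)/(n - 2)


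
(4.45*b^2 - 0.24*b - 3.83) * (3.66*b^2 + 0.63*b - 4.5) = 16.287*b^4 + 1.9251*b^3 - 34.194*b^2 - 1.3329*b + 17.235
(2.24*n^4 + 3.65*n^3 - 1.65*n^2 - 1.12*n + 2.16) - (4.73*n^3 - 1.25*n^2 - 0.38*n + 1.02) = 2.24*n^4 - 1.08*n^3 - 0.4*n^2 - 0.74*n + 1.14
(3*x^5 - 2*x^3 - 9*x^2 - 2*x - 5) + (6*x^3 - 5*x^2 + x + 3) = 3*x^5 + 4*x^3 - 14*x^2 - x - 2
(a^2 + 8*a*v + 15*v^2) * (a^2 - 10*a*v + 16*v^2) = a^4 - 2*a^3*v - 49*a^2*v^2 - 22*a*v^3 + 240*v^4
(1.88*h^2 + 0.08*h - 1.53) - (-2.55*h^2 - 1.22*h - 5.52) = 4.43*h^2 + 1.3*h + 3.99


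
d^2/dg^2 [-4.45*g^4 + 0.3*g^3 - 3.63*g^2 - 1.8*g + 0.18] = -53.4*g^2 + 1.8*g - 7.26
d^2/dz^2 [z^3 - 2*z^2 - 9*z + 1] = 6*z - 4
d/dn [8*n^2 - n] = 16*n - 1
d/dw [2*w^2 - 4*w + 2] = 4*w - 4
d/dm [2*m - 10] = 2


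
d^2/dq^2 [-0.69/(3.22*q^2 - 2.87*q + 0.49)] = (14.308392*q^2 - 12.753132*q - 0.69*(6.44*q - 2.87)*(12.88*q - 5.74) + 2.177364)/(3.22*q^2 - 2.87*q + 0.49)^3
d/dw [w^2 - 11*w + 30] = 2*w - 11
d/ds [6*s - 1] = 6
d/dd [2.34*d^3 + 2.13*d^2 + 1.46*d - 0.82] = 7.02*d^2 + 4.26*d + 1.46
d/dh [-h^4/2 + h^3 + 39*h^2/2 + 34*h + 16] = -2*h^3 + 3*h^2 + 39*h + 34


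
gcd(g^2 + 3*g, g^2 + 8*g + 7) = 1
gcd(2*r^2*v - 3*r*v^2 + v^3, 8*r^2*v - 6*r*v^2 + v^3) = 2*r*v - v^2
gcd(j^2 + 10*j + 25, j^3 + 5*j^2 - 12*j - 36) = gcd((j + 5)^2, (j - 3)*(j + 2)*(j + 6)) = 1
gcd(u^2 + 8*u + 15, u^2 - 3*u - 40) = u + 5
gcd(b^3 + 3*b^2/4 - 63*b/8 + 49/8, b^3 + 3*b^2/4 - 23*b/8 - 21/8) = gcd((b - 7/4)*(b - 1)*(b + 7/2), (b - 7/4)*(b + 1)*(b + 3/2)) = b - 7/4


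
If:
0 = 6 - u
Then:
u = 6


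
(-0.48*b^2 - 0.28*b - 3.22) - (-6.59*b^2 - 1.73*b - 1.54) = 6.11*b^2 + 1.45*b - 1.68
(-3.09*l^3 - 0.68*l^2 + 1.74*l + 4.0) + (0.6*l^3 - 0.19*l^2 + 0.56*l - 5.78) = -2.49*l^3 - 0.87*l^2 + 2.3*l - 1.78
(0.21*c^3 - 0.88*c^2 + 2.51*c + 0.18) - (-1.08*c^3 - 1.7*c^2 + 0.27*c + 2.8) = 1.29*c^3 + 0.82*c^2 + 2.24*c - 2.62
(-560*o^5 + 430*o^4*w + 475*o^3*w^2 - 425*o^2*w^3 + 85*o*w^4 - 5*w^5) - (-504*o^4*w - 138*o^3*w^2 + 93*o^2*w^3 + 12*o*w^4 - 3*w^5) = -560*o^5 + 934*o^4*w + 613*o^3*w^2 - 518*o^2*w^3 + 73*o*w^4 - 2*w^5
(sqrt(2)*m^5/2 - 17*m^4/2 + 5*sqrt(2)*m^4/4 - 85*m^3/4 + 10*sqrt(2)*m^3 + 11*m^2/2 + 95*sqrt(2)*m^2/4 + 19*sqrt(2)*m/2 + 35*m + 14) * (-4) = -2*sqrt(2)*m^5 - 5*sqrt(2)*m^4 + 34*m^4 - 40*sqrt(2)*m^3 + 85*m^3 - 95*sqrt(2)*m^2 - 22*m^2 - 140*m - 38*sqrt(2)*m - 56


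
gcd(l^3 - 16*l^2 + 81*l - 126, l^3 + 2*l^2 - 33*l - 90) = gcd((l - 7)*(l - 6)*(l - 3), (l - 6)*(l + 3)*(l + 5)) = l - 6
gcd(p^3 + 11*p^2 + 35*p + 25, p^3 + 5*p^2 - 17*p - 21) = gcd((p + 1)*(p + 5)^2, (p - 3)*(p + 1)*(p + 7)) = p + 1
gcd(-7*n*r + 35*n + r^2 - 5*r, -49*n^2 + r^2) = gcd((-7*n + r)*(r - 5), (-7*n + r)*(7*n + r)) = -7*n + r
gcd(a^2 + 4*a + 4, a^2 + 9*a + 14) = a + 2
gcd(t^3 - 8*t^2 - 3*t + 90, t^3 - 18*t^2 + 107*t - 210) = t^2 - 11*t + 30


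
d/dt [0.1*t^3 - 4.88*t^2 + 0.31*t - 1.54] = 0.3*t^2 - 9.76*t + 0.31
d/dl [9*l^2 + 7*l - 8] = 18*l + 7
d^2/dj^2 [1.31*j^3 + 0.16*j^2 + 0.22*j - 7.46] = 7.86*j + 0.32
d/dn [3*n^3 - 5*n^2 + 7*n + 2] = 9*n^2 - 10*n + 7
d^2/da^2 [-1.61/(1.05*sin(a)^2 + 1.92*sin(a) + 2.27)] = (7.1001*sin(a)^4 + 9.73728*sin(a)^3 - 20.064786*sin(a)^2 - 26.491584*sin(a) - 4.195338)/(1.05*sin(a)^2 + 1.92*sin(a) + 2.27)^3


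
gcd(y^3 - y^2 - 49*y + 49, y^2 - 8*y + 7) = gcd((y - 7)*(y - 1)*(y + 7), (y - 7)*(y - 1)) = y^2 - 8*y + 7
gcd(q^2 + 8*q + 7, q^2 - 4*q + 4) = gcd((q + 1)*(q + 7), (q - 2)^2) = 1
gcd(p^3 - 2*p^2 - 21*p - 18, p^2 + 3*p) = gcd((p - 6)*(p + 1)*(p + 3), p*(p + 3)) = p + 3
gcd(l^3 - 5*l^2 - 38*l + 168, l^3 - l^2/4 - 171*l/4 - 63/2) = l^2 - l - 42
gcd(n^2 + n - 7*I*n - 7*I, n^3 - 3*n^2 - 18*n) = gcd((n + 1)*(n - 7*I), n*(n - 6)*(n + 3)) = 1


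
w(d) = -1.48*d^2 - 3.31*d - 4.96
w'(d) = -2.96*d - 3.31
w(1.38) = -12.35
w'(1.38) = -7.39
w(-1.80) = -3.80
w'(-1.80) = 2.02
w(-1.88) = -3.97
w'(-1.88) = 2.25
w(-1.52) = -3.35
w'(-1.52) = 1.19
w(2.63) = -23.90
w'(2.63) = -11.09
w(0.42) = -6.61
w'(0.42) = -4.55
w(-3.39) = -10.75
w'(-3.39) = 6.72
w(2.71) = -24.80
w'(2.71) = -11.33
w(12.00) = -257.80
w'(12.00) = -38.83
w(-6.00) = -38.38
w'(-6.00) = 14.45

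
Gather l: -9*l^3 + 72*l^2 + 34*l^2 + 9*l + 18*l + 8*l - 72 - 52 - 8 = -9*l^3 + 106*l^2 + 35*l - 132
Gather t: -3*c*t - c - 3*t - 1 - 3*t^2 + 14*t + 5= -c - 3*t^2 + t*(11 - 3*c) + 4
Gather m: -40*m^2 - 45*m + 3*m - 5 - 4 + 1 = -40*m^2 - 42*m - 8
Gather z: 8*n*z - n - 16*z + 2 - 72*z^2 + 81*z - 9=-n - 72*z^2 + z*(8*n + 65) - 7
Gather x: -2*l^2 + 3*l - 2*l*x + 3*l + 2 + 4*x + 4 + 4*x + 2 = -2*l^2 + 6*l + x*(8 - 2*l) + 8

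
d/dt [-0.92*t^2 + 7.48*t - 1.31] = 7.48 - 1.84*t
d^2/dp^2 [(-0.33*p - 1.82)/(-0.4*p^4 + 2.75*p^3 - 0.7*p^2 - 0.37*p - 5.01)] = (0.6336*p^7 + 0.016*p^6 - 44.53185*p^5 + 170.23326*p^4 - 67.21001*p^3 + 5.03123999999999*p^2 + 146.33472*p - 13.490606)/(0.064*p^12 - 1.32*p^11 + 9.411*p^10 - 25.239275*p^9 + 16.43205*p^8 - 28.092525*p^7 + 118.314955*p^6 - 54.002145*p^5 + 7.18626*p^4 - 199.239632*p^3 + 54.767817*p^2 + 27.861111*p + 125.751501)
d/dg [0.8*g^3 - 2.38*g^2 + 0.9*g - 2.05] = 2.4*g^2 - 4.76*g + 0.9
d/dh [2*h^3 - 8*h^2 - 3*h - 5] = 6*h^2 - 16*h - 3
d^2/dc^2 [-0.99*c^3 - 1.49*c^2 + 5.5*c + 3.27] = -5.94*c - 2.98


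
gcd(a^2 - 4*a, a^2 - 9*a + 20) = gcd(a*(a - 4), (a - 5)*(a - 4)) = a - 4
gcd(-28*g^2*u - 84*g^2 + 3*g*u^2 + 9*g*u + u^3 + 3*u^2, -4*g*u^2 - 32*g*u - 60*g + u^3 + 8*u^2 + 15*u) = -4*g*u - 12*g + u^2 + 3*u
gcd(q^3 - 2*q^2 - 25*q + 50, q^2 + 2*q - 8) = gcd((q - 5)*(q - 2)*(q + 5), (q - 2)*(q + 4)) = q - 2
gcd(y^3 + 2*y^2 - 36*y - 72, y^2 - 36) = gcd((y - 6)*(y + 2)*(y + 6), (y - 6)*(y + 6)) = y^2 - 36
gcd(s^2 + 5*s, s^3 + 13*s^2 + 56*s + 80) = s + 5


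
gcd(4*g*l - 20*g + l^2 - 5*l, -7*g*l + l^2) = 1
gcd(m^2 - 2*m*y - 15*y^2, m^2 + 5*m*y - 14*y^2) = 1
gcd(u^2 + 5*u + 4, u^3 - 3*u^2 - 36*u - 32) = u^2 + 5*u + 4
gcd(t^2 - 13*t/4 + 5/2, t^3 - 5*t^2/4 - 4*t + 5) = t^2 - 13*t/4 + 5/2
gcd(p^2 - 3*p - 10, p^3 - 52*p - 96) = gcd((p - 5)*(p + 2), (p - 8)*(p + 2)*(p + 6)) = p + 2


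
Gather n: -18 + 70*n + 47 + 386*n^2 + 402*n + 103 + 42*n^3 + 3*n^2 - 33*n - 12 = 42*n^3 + 389*n^2 + 439*n + 120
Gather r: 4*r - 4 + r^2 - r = r^2 + 3*r - 4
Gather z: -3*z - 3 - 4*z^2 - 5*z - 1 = -4*z^2 - 8*z - 4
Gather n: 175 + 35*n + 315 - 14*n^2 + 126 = -14*n^2 + 35*n + 616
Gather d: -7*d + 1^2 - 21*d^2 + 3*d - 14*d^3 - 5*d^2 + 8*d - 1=-14*d^3 - 26*d^2 + 4*d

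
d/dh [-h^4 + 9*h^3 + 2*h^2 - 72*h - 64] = -4*h^3 + 27*h^2 + 4*h - 72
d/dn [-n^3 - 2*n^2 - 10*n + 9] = -3*n^2 - 4*n - 10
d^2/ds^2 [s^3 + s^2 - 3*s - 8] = 6*s + 2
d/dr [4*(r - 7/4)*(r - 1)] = 8*r - 11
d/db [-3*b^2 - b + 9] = -6*b - 1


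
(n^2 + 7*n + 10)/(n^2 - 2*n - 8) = (n + 5)/(n - 4)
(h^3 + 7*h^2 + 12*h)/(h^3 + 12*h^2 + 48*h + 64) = h*(h + 3)/(h^2 + 8*h + 16)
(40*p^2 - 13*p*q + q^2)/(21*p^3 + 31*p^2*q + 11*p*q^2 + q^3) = (40*p^2 - 13*p*q + q^2)/(21*p^3 + 31*p^2*q + 11*p*q^2 + q^3)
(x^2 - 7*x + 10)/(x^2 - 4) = (x - 5)/(x + 2)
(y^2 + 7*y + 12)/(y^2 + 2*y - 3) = (y + 4)/(y - 1)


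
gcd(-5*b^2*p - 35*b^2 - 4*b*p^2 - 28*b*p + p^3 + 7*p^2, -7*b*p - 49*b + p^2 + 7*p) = p + 7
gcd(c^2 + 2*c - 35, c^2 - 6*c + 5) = c - 5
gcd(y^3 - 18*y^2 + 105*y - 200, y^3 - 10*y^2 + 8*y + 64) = y - 8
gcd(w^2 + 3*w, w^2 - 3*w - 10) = 1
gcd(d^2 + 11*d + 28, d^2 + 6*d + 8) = d + 4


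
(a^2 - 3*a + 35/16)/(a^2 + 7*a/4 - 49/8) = (4*a - 5)/(2*(2*a + 7))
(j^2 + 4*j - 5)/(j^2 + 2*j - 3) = (j + 5)/(j + 3)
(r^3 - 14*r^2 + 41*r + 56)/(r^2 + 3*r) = (r^3 - 14*r^2 + 41*r + 56)/(r*(r + 3))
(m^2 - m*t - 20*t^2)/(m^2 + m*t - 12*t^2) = (-m + 5*t)/(-m + 3*t)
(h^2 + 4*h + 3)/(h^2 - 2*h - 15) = (h + 1)/(h - 5)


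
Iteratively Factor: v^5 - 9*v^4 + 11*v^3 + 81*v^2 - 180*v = (v - 5)*(v^4 - 4*v^3 - 9*v^2 + 36*v) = (v - 5)*(v - 3)*(v^3 - v^2 - 12*v) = (v - 5)*(v - 3)*(v + 3)*(v^2 - 4*v) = (v - 5)*(v - 4)*(v - 3)*(v + 3)*(v)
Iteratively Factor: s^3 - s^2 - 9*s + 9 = (s + 3)*(s^2 - 4*s + 3) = (s - 1)*(s + 3)*(s - 3)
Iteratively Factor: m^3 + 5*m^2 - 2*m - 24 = (m + 4)*(m^2 + m - 6) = (m - 2)*(m + 4)*(m + 3)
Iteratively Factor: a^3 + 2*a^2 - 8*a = (a - 2)*(a^2 + 4*a) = a*(a - 2)*(a + 4)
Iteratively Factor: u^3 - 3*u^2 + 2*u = (u - 1)*(u^2 - 2*u) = u*(u - 1)*(u - 2)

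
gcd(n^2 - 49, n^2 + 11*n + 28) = n + 7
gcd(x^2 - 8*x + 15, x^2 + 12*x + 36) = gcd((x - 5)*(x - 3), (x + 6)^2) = 1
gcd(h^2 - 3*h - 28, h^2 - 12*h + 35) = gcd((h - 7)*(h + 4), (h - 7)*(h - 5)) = h - 7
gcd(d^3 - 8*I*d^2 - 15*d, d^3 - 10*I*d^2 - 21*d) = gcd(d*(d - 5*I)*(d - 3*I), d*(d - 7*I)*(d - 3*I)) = d^2 - 3*I*d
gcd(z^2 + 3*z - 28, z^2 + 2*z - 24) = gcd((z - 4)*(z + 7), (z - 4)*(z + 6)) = z - 4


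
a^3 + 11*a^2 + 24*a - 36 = (a - 1)*(a + 6)^2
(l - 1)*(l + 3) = l^2 + 2*l - 3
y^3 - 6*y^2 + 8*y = y*(y - 4)*(y - 2)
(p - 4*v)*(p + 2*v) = p^2 - 2*p*v - 8*v^2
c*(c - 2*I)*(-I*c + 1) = -I*c^3 - c^2 - 2*I*c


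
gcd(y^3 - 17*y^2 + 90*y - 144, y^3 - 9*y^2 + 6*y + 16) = y - 8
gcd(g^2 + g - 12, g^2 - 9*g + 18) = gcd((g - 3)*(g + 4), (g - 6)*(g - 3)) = g - 3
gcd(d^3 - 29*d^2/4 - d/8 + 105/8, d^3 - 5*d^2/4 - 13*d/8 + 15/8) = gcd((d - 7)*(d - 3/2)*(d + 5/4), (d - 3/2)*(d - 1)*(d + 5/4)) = d^2 - d/4 - 15/8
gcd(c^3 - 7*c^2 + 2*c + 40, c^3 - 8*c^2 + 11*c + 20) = c^2 - 9*c + 20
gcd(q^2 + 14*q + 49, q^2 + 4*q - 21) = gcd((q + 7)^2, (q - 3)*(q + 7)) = q + 7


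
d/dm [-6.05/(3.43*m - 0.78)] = 20.7515/(3.43*m - 0.78)^2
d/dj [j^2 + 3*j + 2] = 2*j + 3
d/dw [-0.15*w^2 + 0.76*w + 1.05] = 0.76 - 0.3*w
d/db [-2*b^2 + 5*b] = 5 - 4*b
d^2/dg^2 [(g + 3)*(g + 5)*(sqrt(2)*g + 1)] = 6*sqrt(2)*g + 2 + 16*sqrt(2)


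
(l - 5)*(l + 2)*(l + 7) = l^3 + 4*l^2 - 31*l - 70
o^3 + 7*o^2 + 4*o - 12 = (o - 1)*(o + 2)*(o + 6)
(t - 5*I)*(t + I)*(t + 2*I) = t^3 - 2*I*t^2 + 13*t + 10*I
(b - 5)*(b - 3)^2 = b^3 - 11*b^2 + 39*b - 45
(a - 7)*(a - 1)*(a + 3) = a^3 - 5*a^2 - 17*a + 21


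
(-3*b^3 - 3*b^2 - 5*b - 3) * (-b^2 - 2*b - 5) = 3*b^5 + 9*b^4 + 26*b^3 + 28*b^2 + 31*b + 15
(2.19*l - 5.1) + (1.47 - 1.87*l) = 0.32*l - 3.63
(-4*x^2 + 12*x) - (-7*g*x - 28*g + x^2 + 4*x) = 7*g*x + 28*g - 5*x^2 + 8*x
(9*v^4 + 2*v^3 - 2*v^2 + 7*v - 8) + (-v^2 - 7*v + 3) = 9*v^4 + 2*v^3 - 3*v^2 - 5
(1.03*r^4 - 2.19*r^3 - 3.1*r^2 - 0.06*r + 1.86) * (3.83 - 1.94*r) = -1.9982*r^5 + 8.1935*r^4 - 2.3737*r^3 - 11.7566*r^2 - 3.8382*r + 7.1238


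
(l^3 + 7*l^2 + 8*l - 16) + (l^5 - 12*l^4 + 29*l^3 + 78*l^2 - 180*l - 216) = l^5 - 12*l^4 + 30*l^3 + 85*l^2 - 172*l - 232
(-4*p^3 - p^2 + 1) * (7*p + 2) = -28*p^4 - 15*p^3 - 2*p^2 + 7*p + 2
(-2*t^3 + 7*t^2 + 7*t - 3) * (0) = 0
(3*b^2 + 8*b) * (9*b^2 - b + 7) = 27*b^4 + 69*b^3 + 13*b^2 + 56*b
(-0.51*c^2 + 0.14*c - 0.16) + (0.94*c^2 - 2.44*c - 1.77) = 0.43*c^2 - 2.3*c - 1.93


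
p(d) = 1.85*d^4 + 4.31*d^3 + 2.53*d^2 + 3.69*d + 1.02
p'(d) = 7.4*d^3 + 12.93*d^2 + 5.06*d + 3.69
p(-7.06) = 3180.51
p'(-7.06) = -1991.58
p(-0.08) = 0.74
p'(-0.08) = 3.36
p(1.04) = 14.61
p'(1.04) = 31.26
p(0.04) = 1.17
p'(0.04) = 3.91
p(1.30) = 24.85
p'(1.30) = 48.38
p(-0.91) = -2.22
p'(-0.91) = 4.22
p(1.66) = 47.88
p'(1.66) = 81.57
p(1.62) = 44.70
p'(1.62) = 77.28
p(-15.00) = 79624.92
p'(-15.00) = -22137.96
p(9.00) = 15519.00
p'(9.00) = 6491.16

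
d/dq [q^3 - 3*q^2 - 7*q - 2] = 3*q^2 - 6*q - 7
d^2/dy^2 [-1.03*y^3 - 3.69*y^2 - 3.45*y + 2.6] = -6.18*y - 7.38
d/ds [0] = 0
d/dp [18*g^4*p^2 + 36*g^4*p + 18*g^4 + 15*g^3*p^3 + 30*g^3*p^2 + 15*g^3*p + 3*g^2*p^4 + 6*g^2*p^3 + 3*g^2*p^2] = g^2*(36*g^2*p + 36*g^2 + 45*g*p^2 + 60*g*p + 15*g + 12*p^3 + 18*p^2 + 6*p)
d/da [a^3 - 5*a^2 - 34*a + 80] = 3*a^2 - 10*a - 34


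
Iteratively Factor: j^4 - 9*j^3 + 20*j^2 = (j)*(j^3 - 9*j^2 + 20*j) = j*(j - 4)*(j^2 - 5*j) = j^2*(j - 4)*(j - 5)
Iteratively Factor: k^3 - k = (k)*(k^2 - 1) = k*(k - 1)*(k + 1)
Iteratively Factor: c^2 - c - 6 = (c - 3)*(c + 2)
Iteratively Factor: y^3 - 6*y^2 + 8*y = (y)*(y^2 - 6*y + 8) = y*(y - 2)*(y - 4)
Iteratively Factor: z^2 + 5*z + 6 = (z + 2)*(z + 3)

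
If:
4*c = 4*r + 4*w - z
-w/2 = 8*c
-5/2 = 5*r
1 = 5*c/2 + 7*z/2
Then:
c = -16/471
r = -1/2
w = 256/471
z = 146/471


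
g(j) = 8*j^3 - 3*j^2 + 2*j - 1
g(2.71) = 141.61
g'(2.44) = 130.25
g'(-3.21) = 268.56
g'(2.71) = 162.00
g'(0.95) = 17.96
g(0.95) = 5.05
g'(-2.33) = 146.27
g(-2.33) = -123.14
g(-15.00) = -27706.00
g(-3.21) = -302.94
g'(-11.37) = 3172.87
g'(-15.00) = 5492.00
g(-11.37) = -12170.60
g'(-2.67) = 189.11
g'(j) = 24*j^2 - 6*j + 2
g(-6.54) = -2380.20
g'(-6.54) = 1067.76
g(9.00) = 5606.00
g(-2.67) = -180.00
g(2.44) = 102.23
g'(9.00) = 1892.00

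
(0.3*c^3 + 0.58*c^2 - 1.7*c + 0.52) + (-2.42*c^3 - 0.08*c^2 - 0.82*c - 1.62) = -2.12*c^3 + 0.5*c^2 - 2.52*c - 1.1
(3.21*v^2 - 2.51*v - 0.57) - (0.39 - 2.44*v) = 3.21*v^2 - 0.0699999999999998*v - 0.96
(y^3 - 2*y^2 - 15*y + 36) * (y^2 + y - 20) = y^5 - y^4 - 37*y^3 + 61*y^2 + 336*y - 720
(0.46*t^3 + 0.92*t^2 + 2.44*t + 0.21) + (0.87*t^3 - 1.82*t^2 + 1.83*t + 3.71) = 1.33*t^3 - 0.9*t^2 + 4.27*t + 3.92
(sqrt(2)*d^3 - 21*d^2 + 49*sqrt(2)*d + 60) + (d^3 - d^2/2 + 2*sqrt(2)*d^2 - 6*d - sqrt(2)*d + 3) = d^3 + sqrt(2)*d^3 - 43*d^2/2 + 2*sqrt(2)*d^2 - 6*d + 48*sqrt(2)*d + 63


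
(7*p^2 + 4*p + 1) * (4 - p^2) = -7*p^4 - 4*p^3 + 27*p^2 + 16*p + 4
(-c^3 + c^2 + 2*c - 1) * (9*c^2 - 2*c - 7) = -9*c^5 + 11*c^4 + 23*c^3 - 20*c^2 - 12*c + 7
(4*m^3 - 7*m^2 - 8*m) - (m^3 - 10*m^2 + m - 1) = 3*m^3 + 3*m^2 - 9*m + 1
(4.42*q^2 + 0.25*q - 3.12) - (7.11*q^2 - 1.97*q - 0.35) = -2.69*q^2 + 2.22*q - 2.77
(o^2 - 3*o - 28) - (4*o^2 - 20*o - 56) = -3*o^2 + 17*o + 28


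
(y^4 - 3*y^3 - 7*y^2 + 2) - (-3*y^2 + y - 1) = y^4 - 3*y^3 - 4*y^2 - y + 3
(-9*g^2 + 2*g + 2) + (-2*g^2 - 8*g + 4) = -11*g^2 - 6*g + 6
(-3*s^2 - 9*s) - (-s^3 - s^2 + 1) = s^3 - 2*s^2 - 9*s - 1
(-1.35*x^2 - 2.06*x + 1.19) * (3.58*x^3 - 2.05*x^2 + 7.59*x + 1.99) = -4.833*x^5 - 4.6073*x^4 - 1.7633*x^3 - 20.7614*x^2 + 4.9327*x + 2.3681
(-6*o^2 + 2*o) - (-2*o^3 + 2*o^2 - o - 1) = 2*o^3 - 8*o^2 + 3*o + 1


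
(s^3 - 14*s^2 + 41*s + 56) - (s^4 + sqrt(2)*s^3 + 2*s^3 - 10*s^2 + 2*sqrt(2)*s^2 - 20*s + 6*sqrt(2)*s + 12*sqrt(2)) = -s^4 - sqrt(2)*s^3 - s^3 - 4*s^2 - 2*sqrt(2)*s^2 - 6*sqrt(2)*s + 61*s - 12*sqrt(2) + 56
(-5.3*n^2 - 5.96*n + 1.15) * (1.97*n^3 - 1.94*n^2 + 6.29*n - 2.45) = -10.441*n^5 - 1.4592*n^4 - 19.5091*n^3 - 26.7344*n^2 + 21.8355*n - 2.8175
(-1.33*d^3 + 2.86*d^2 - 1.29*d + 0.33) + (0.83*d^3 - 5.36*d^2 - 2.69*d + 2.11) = -0.5*d^3 - 2.5*d^2 - 3.98*d + 2.44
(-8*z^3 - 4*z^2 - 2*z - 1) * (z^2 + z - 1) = -8*z^5 - 12*z^4 + 2*z^3 + z^2 + z + 1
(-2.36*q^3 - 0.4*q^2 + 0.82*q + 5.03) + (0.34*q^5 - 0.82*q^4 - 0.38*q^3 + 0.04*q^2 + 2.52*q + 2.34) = 0.34*q^5 - 0.82*q^4 - 2.74*q^3 - 0.36*q^2 + 3.34*q + 7.37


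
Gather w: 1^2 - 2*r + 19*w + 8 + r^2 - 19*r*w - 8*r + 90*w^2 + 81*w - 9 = r^2 - 10*r + 90*w^2 + w*(100 - 19*r)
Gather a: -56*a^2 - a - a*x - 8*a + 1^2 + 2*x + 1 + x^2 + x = -56*a^2 + a*(-x - 9) + x^2 + 3*x + 2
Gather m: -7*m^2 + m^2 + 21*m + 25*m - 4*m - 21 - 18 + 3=-6*m^2 + 42*m - 36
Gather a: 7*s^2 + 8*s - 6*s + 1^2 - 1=7*s^2 + 2*s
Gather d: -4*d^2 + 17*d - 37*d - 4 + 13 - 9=-4*d^2 - 20*d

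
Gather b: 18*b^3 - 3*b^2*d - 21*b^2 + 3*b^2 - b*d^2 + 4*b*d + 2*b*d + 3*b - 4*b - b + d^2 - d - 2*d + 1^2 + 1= 18*b^3 + b^2*(-3*d - 18) + b*(-d^2 + 6*d - 2) + d^2 - 3*d + 2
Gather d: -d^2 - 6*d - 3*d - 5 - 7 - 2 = -d^2 - 9*d - 14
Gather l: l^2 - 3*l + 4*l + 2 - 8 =l^2 + l - 6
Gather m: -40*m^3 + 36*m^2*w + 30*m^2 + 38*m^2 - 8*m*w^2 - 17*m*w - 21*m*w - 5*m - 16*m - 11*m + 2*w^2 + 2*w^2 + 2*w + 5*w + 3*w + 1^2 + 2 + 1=-40*m^3 + m^2*(36*w + 68) + m*(-8*w^2 - 38*w - 32) + 4*w^2 + 10*w + 4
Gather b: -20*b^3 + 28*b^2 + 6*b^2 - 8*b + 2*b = -20*b^3 + 34*b^2 - 6*b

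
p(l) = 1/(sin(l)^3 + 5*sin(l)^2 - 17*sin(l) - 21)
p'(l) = (-3*sin(l)^2*cos(l) - 10*sin(l)*cos(l) + 17*cos(l))/(sin(l)^3 + 5*sin(l)^2 - 17*sin(l) - 21)^2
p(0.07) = -0.05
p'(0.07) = 0.03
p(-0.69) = -0.12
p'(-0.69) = 0.24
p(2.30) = -0.03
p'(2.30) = -0.01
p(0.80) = -0.03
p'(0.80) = 0.01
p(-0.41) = -0.07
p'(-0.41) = 0.10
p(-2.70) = -0.08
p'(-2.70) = -0.11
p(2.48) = -0.03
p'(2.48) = -0.01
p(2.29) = -0.03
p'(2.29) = -0.01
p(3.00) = -0.04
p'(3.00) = -0.03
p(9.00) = -0.04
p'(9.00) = -0.02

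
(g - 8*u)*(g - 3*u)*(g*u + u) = g^3*u - 11*g^2*u^2 + g^2*u + 24*g*u^3 - 11*g*u^2 + 24*u^3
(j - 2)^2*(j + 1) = j^3 - 3*j^2 + 4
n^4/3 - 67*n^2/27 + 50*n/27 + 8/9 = (n/3 + 1)*(n - 2)*(n - 4/3)*(n + 1/3)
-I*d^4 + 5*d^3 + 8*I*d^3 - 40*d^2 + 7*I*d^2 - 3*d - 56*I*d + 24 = (d - 8)*(d + I)*(d + 3*I)*(-I*d + 1)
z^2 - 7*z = z*(z - 7)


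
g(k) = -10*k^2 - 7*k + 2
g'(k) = -20*k - 7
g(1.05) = -16.38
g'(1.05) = -28.00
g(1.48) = -30.26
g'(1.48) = -36.60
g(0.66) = -6.98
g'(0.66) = -20.20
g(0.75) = -8.88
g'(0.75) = -22.00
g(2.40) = -72.40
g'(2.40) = -55.00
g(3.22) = -124.22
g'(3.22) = -71.40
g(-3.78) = -114.42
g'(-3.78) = 68.60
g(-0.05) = 2.32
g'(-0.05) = -6.00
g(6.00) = -400.00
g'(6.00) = -127.00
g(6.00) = -400.00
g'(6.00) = -127.00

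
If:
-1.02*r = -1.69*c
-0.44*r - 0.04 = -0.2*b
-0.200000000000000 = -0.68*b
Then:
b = 0.29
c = 0.03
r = 0.04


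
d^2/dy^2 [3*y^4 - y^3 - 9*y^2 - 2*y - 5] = 36*y^2 - 6*y - 18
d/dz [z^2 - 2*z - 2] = 2*z - 2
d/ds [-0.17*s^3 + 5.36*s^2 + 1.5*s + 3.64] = -0.51*s^2 + 10.72*s + 1.5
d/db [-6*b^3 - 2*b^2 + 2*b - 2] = -18*b^2 - 4*b + 2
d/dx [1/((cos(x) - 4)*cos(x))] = 2*(cos(x) - 2)*sin(x)/((cos(x) - 4)^2*cos(x)^2)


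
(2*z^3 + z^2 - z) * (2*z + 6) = 4*z^4 + 14*z^3 + 4*z^2 - 6*z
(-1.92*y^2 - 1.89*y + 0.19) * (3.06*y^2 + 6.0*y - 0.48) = -5.8752*y^4 - 17.3034*y^3 - 9.837*y^2 + 2.0472*y - 0.0912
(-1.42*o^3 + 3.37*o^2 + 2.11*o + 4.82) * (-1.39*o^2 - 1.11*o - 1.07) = 1.9738*o^5 - 3.1081*o^4 - 5.1542*o^3 - 12.6478*o^2 - 7.6079*o - 5.1574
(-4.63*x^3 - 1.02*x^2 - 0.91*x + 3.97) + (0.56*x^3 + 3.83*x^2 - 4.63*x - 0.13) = -4.07*x^3 + 2.81*x^2 - 5.54*x + 3.84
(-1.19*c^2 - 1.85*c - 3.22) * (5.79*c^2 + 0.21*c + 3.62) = -6.8901*c^4 - 10.9614*c^3 - 23.3401*c^2 - 7.3732*c - 11.6564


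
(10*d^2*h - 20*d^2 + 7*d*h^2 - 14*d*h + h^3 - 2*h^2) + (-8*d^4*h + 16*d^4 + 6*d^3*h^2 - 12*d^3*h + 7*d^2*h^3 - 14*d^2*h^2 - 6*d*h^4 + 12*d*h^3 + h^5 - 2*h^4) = -8*d^4*h + 16*d^4 + 6*d^3*h^2 - 12*d^3*h + 7*d^2*h^3 - 14*d^2*h^2 + 10*d^2*h - 20*d^2 - 6*d*h^4 + 12*d*h^3 + 7*d*h^2 - 14*d*h + h^5 - 2*h^4 + h^3 - 2*h^2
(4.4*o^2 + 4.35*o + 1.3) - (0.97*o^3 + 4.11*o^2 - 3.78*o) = -0.97*o^3 + 0.29*o^2 + 8.13*o + 1.3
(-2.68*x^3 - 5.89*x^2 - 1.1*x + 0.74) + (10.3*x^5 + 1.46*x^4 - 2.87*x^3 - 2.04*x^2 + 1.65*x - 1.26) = 10.3*x^5 + 1.46*x^4 - 5.55*x^3 - 7.93*x^2 + 0.55*x - 0.52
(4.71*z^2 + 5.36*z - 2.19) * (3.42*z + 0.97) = 16.1082*z^3 + 22.8999*z^2 - 2.2906*z - 2.1243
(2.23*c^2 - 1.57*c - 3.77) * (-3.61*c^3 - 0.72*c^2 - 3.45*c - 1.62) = -8.0503*c^5 + 4.0621*c^4 + 7.0466*c^3 + 4.5183*c^2 + 15.5499*c + 6.1074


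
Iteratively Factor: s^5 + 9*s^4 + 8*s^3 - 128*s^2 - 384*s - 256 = (s + 4)*(s^4 + 5*s^3 - 12*s^2 - 80*s - 64) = (s - 4)*(s + 4)*(s^3 + 9*s^2 + 24*s + 16) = (s - 4)*(s + 4)^2*(s^2 + 5*s + 4) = (s - 4)*(s + 1)*(s + 4)^2*(s + 4)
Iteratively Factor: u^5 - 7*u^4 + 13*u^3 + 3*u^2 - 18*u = (u)*(u^4 - 7*u^3 + 13*u^2 + 3*u - 18) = u*(u - 3)*(u^3 - 4*u^2 + u + 6) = u*(u - 3)^2*(u^2 - u - 2) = u*(u - 3)^2*(u - 2)*(u + 1)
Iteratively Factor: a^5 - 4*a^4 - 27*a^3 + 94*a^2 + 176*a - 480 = (a + 4)*(a^4 - 8*a^3 + 5*a^2 + 74*a - 120) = (a - 2)*(a + 4)*(a^3 - 6*a^2 - 7*a + 60) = (a - 2)*(a + 3)*(a + 4)*(a^2 - 9*a + 20) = (a - 5)*(a - 2)*(a + 3)*(a + 4)*(a - 4)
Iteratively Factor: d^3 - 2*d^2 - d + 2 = (d + 1)*(d^2 - 3*d + 2) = (d - 2)*(d + 1)*(d - 1)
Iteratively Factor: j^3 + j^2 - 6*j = (j)*(j^2 + j - 6) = j*(j - 2)*(j + 3)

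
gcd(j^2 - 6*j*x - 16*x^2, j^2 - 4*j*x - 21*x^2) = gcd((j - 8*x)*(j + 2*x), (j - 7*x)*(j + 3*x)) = 1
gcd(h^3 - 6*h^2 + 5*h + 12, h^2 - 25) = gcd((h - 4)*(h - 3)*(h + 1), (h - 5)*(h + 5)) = 1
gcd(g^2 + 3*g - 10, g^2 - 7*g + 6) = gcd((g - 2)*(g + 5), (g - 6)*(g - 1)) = 1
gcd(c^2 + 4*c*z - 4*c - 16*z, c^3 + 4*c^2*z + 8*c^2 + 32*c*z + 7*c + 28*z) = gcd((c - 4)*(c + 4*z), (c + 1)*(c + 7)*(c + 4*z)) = c + 4*z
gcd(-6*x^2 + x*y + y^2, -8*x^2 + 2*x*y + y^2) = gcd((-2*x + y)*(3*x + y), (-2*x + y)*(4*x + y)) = 2*x - y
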